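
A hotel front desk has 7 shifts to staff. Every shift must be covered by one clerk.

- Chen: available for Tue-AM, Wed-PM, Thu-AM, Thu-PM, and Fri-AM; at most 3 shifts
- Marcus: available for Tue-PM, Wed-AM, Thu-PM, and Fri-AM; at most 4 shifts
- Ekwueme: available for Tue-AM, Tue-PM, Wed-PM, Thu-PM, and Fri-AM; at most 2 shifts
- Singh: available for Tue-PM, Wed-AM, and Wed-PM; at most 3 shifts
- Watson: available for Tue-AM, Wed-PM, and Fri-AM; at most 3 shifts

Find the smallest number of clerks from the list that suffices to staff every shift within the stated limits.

7 slots to fill and no one can take more than 4, so at least ⌈7/4⌉ = 2 clerks are needed.
Chen and Marcus alone can cover everything: Tue-AM→Chen, Tue-PM→Marcus, Wed-AM→Marcus, Wed-PM→Chen, Thu-AM→Chen, Thu-PM→Marcus, Fri-AM→Marcus.

2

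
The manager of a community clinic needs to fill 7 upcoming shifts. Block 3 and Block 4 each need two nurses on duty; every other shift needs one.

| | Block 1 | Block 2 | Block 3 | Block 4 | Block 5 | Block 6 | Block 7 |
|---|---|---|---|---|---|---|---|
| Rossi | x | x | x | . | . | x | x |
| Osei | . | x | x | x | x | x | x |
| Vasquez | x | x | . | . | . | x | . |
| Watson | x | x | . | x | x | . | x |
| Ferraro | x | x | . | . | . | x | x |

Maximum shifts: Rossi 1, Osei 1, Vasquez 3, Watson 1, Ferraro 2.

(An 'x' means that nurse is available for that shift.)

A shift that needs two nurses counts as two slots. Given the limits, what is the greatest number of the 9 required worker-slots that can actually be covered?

Total capacity across all nurses is 1+1+3+1+2 = 8, and 9 slots are needed, so at most 8 can be filled.
Shifts {Block 3, Block 4} need 4 slots but only Rossi, Osei, and Watson are available for them, supplying at most 3 — so at least 1 slot must go unfilled.
An assignment achieving 7: Block 1→Vasquez, Block 2→Vasquez, Block 3→Rossi+Osei, Block 4→Watson, Block 6→Vasquez, Block 7→Ferraro.
Loads: Rossi 1/1, Osei 1/1, Vasquez 3/3, Watson 1/1, Ferraro 1/2.

7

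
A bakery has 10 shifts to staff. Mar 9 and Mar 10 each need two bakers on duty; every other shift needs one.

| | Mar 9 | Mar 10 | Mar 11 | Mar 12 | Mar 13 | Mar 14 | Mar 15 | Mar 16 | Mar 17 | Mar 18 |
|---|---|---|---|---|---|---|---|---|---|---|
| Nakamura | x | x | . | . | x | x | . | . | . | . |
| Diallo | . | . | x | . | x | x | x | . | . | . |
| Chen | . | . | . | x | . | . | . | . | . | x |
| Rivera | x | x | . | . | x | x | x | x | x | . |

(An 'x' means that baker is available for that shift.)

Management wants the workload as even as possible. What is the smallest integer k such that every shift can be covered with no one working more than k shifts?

4

With 4 bakers and 12 worker-slots to fill, someone must work at least ⌈12/4⌉ = 3 shifts, so k ≥ 3.
k = 3 fails: Shifts {Mar 9, Mar 10, Mar 16, Mar 17} need 6 worker-slots in total, but the bakers available for any of those shifts (Nakamura and Rivera) can supply at most 5 among them. So no valid schedule exists.
k = 4 works: Mar 9→Nakamura+Rivera, Mar 10→Nakamura+Rivera, Mar 11→Diallo, Mar 12→Chen, Mar 13→Nakamura, Mar 14→Nakamura, Mar 15→Diallo, Mar 16→Rivera, Mar 17→Rivera, Mar 18→Chen.
Loads: Nakamura 4, Diallo 2, Chen 2, Rivera 4 — all ≤ 4.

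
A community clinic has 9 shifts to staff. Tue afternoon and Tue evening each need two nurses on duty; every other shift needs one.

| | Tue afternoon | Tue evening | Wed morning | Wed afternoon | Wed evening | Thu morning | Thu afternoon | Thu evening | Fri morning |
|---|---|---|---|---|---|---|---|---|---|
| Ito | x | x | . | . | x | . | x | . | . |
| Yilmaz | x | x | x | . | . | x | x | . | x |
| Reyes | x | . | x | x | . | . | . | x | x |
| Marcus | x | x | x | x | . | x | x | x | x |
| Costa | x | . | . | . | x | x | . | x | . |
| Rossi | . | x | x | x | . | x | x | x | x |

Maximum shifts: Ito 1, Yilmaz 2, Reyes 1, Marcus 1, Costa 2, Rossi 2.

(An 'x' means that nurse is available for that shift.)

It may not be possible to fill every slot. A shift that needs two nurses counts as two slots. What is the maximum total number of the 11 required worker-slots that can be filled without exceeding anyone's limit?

Total capacity across all nurses is 1+2+1+1+2+2 = 9, and 11 slots are needed, so at most 9 can be filled.
An assignment achieving 9: Tue evening→Yilmaz+Marcus, Wed morning→Yilmaz, Wed afternoon→Reyes, Wed evening→Ito, Thu morning→Costa, Thu afternoon→Rossi, Thu evening→Costa, Fri morning→Rossi.
Loads: Ito 1/1, Yilmaz 2/2, Reyes 1/1, Marcus 1/1, Costa 2/2, Rossi 2/2.

9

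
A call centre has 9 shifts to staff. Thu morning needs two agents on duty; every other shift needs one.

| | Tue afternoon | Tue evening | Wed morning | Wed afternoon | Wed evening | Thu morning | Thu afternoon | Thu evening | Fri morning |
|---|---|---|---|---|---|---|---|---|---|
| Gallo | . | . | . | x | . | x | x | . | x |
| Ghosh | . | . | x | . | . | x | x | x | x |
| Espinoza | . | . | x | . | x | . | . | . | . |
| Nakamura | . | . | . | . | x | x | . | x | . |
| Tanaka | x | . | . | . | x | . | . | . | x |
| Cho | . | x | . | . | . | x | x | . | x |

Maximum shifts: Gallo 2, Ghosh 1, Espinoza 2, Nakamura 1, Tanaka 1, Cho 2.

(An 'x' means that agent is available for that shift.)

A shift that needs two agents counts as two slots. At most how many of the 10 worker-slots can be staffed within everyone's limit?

9

Total capacity across all agents is 2+1+2+1+1+2 = 9, and 10 slots are needed, so at most 9 can be filled.
An assignment achieving 9: Tue afternoon→Tanaka, Tue evening→Cho, Wed morning→Espinoza, Wed afternoon→Gallo, Wed evening→Espinoza, Thu morning→Nakamura+Cho, Thu afternoon→Gallo, Thu evening→Ghosh.
Loads: Gallo 2/2, Ghosh 1/1, Espinoza 2/2, Nakamura 1/1, Tanaka 1/1, Cho 2/2.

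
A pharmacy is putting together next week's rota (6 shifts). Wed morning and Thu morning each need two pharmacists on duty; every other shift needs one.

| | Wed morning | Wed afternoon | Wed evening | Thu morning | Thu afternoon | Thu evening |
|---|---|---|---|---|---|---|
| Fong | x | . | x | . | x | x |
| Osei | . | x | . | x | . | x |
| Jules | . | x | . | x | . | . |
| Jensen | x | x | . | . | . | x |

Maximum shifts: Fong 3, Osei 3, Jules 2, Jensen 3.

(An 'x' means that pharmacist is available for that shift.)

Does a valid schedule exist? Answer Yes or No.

Wed morning can only be covered by Fong and Jensen, so that assignment is forced.
Wed evening can only be covered by Fong, so that assignment is forced.
Thu morning can only be covered by Osei and Jules, so that assignment is forced.
One valid schedule: Wed morning→Fong+Jensen, Wed afternoon→Osei, Wed evening→Fong, Thu morning→Osei+Jules, Thu afternoon→Fong, Thu evening→Osei.
Loads: Fong 3/3, Osei 3/3, Jules 1/2, Jensen 1/3 — all within limits.

Yes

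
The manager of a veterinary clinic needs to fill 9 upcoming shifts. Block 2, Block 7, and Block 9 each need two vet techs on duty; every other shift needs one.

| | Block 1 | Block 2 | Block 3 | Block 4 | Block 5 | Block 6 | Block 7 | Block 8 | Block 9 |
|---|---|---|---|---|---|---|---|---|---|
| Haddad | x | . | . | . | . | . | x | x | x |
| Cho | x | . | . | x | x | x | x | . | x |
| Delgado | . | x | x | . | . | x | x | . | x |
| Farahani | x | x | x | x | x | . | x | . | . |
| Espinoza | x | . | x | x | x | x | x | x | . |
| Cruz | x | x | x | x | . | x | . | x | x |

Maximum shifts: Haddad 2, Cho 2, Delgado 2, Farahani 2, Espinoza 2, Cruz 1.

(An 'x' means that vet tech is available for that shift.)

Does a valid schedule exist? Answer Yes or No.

No

Total capacity is 2+2+2+2+2+1 = 11 but 12 worker-slots are needed — infeasible.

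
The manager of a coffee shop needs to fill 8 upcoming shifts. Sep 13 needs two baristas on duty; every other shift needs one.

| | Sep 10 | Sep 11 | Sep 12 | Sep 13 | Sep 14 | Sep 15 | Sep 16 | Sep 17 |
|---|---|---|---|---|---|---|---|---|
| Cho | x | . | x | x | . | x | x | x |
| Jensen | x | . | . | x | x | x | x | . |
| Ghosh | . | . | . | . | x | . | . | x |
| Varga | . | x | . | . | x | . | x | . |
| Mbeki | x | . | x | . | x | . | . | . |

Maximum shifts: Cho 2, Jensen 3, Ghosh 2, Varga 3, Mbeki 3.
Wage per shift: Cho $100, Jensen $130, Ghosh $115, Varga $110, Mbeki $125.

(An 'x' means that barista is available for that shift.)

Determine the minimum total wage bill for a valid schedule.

Sep 11 can only be covered by Varga, so that assignment is forced.
Sep 13 can only be covered by Cho and Jensen, so that assignment is forced.
Picking the cheapest available barista for each shift independently would cost $950, but that ignores the shift limits.
An optimal schedule: Sep 10→Mbeki, Sep 11→Varga, Sep 12→Mbeki, Sep 13→Cho+Jensen, Sep 14→Varga, Sep 15→Cho, Sep 16→Varga, Sep 17→Ghosh.
Total: 125 + 110 + 125 + 100 + 130 + 110 + 100 + 110 + 115 = $1025.

$1025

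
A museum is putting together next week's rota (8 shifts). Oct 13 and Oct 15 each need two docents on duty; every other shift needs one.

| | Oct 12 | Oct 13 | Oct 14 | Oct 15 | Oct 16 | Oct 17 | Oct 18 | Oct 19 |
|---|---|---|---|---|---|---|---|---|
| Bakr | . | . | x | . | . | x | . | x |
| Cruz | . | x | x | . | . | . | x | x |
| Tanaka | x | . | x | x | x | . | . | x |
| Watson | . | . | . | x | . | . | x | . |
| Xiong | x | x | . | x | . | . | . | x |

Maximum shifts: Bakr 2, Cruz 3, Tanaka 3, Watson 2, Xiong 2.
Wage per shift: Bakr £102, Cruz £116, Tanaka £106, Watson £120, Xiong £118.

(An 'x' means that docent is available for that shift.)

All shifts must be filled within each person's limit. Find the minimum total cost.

Oct 13 can only be covered by Cruz and Xiong, so that assignment is forced.
Oct 16 can only be covered by Tanaka, so that assignment is forced.
Oct 17 can only be covered by Bakr, so that assignment is forced.
Picking the cheapest available docent for each shift independently would cost £1092, but that ignores the shift limits.
An optimal schedule: Oct 12→Tanaka, Oct 13→Cruz+Xiong, Oct 14→Bakr, Oct 15→Tanaka+Xiong, Oct 16→Tanaka, Oct 17→Bakr, Oct 18→Cruz, Oct 19→Cruz.
Total: 106 + 116 + 118 + 102 + 106 + 118 + 106 + 102 + 116 + 116 = £1106.

£1106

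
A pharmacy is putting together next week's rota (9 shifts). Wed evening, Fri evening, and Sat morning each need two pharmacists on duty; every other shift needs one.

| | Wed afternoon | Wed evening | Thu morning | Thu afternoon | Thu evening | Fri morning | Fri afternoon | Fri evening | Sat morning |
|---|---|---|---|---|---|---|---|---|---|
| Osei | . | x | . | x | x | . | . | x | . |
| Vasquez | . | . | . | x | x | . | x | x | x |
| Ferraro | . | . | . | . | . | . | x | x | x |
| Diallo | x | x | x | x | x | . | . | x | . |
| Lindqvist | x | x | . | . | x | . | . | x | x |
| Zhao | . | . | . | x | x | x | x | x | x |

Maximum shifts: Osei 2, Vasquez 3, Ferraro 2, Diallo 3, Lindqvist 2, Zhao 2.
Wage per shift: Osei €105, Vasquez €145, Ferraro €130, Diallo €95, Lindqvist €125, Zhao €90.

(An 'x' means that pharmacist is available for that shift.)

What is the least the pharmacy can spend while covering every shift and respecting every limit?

Thu morning can only be covered by Diallo, so that assignment is forced.
Fri morning can only be covered by Zhao, so that assignment is forced.
Picking the cheapest available pharmacist for each shift independently would cost €1150, but that ignores the shift limits.
An optimal schedule: Wed afternoon→Diallo, Wed evening→Diallo+Osei, Thu morning→Diallo, Thu afternoon→Osei, Thu evening→Lindqvist, Fri morning→Zhao, Fri afternoon→Zhao, Fri evening→Ferraro+Vasquez, Sat morning→Lindqvist+Ferraro.
Total: 95 + 95 + 105 + 95 + 105 + 125 + 90 + 90 + 130 + 145 + 125 + 130 = €1330.

€1330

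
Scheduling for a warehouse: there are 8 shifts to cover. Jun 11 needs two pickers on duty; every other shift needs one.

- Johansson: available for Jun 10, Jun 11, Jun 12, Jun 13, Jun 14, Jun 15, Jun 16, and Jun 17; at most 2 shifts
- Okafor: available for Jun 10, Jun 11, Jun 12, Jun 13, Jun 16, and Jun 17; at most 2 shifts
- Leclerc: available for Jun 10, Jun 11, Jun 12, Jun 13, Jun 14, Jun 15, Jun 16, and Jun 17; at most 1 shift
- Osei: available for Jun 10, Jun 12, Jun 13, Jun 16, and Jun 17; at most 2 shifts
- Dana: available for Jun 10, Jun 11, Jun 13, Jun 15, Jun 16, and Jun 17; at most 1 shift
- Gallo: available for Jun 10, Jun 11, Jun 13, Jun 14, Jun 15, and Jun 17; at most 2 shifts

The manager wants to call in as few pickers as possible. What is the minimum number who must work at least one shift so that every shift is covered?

5

9 slots to fill and no one can take more than 2, so at least ⌈9/2⌉ = 5 pickers are needed.
Johansson, Okafor, Leclerc, Osei, and Gallo alone can cover everything: Jun 10→Osei, Jun 11→Leclerc+Gallo, Jun 12→Okafor, Jun 13→Osei, Jun 14→Johansson, Jun 15→Johansson, Jun 16→Okafor, Jun 17→Gallo.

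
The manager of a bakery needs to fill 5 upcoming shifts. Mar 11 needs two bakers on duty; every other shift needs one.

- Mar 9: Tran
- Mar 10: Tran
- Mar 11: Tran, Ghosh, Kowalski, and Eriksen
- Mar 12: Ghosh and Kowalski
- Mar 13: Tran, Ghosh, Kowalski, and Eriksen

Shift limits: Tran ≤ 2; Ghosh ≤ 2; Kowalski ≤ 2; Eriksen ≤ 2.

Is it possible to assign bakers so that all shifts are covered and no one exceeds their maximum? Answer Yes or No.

Mar 9 can only be covered by Tran, so that assignment is forced.
Mar 10 can only be covered by Tran, so that assignment is forced.
One valid schedule: Mar 9→Tran, Mar 10→Tran, Mar 11→Kowalski+Eriksen, Mar 12→Ghosh, Mar 13→Ghosh.
Loads: Tran 2/2, Ghosh 2/2, Kowalski 1/2, Eriksen 1/2 — all within limits.

Yes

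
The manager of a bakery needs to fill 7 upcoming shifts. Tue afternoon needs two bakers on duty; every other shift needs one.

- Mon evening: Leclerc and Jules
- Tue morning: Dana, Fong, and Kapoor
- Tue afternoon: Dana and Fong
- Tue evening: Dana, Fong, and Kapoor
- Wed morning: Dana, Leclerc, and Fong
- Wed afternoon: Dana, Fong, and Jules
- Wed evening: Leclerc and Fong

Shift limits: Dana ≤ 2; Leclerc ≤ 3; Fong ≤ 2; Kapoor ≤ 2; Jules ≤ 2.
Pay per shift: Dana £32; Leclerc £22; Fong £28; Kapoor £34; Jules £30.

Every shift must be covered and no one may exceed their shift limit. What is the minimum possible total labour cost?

Tue afternoon can only be covered by Dana and Fong, so that assignment is forced.
Picking the cheapest available baker for each shift independently would cost £210, but that ignores the shift limits.
An optimal schedule: Mon evening→Leclerc, Tue morning→Dana, Tue afternoon→Dana+Fong, Tue evening→Fong, Wed morning→Leclerc, Wed afternoon→Jules, Wed evening→Leclerc.
Total: 22 + 32 + 32 + 28 + 28 + 22 + 30 + 22 = £216.

£216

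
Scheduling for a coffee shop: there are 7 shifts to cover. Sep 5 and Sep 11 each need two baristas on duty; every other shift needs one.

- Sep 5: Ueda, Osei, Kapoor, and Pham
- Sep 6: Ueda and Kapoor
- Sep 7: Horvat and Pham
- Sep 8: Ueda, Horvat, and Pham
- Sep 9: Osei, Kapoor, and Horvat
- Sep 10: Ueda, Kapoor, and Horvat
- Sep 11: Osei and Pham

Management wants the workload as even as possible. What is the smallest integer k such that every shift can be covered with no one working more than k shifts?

With 5 baristas and 9 worker-slots to fill, someone must work at least ⌈9/5⌉ = 2 shifts, so k ≥ 2.
k = 2 works: Sep 5→Kapoor+Pham, Sep 6→Ueda, Sep 7→Horvat, Sep 8→Ueda, Sep 9→Osei, Sep 10→Kapoor, Sep 11→Osei+Pham.
Loads: Ueda 2, Osei 2, Kapoor 2, Horvat 1, Pham 2 — all ≤ 2.

2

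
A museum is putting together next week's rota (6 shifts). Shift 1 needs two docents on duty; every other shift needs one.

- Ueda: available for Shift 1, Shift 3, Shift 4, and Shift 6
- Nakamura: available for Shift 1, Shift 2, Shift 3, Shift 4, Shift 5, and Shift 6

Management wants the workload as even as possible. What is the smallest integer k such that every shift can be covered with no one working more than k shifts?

4

With 2 docents and 7 worker-slots to fill, someone must work at least ⌈7/2⌉ = 4 shifts, so k ≥ 4.
k = 4 works: Shift 1→Ueda+Nakamura, Shift 2→Nakamura, Shift 3→Ueda, Shift 4→Ueda, Shift 5→Nakamura, Shift 6→Ueda.
Loads: Ueda 4, Nakamura 3 — all ≤ 4.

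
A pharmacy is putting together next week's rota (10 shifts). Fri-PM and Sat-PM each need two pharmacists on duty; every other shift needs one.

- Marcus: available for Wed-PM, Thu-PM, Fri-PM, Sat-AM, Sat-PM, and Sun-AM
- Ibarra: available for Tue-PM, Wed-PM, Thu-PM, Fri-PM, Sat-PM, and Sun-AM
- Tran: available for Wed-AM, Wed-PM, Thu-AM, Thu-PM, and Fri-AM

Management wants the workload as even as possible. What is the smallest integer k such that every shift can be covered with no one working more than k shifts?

With 3 pharmacists and 12 worker-slots to fill, someone must work at least ⌈12/3⌉ = 4 shifts, so k ≥ 4.
k = 4 works: Tue-PM→Ibarra, Wed-AM→Tran, Wed-PM→Ibarra, Thu-AM→Tran, Thu-PM→Tran, Fri-AM→Tran, Fri-PM→Marcus+Ibarra, Sat-AM→Marcus, Sat-PM→Marcus+Ibarra, Sun-AM→Marcus.
Loads: Marcus 4, Ibarra 4, Tran 4 — all ≤ 4.

4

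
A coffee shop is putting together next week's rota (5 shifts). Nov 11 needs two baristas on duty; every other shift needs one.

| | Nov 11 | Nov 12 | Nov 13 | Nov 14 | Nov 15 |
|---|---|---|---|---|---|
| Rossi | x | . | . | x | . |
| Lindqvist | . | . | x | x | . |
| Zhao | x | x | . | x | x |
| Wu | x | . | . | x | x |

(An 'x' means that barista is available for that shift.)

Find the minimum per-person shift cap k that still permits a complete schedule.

With 4 baristas and 6 worker-slots to fill, someone must work at least ⌈6/4⌉ = 2 shifts, so k ≥ 2.
k = 2 works: Nov 11→Rossi+Wu, Nov 12→Zhao, Nov 13→Lindqvist, Nov 14→Rossi, Nov 15→Zhao.
Loads: Rossi 2, Lindqvist 1, Zhao 2, Wu 1 — all ≤ 2.

2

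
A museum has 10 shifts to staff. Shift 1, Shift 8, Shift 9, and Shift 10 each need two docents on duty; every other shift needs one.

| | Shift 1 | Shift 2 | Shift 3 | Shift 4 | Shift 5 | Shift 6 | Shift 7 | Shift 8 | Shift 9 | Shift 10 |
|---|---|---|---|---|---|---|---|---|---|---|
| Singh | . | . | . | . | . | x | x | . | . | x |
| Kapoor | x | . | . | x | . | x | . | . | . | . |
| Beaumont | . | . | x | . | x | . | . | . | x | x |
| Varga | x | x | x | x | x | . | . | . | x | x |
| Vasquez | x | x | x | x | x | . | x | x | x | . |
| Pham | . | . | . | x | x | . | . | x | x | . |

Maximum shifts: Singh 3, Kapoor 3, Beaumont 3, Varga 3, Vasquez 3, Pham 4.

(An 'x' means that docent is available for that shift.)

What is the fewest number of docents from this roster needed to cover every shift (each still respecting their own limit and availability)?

5

14 slots to fill and no one can take more than 4, so at least ⌈14/4⌉ = 4 docents are needed.
Any 4 docents together have capacity at most 4+3+3+3 = 13 < 14 slots, so 4 can never suffice.
Singh, Kapoor, Beaumont, Vasquez, and Pham alone can cover everything: Shift 1→Kapoor+Vasquez, Shift 2→Vasquez, Shift 3→Beaumont, Shift 4→Kapoor, Shift 5→Pham, Shift 6→Singh, Shift 7→Singh, Shift 8→Vasquez+Pham, Shift 9→Beaumont+Pham, Shift 10→Singh+Beaumont.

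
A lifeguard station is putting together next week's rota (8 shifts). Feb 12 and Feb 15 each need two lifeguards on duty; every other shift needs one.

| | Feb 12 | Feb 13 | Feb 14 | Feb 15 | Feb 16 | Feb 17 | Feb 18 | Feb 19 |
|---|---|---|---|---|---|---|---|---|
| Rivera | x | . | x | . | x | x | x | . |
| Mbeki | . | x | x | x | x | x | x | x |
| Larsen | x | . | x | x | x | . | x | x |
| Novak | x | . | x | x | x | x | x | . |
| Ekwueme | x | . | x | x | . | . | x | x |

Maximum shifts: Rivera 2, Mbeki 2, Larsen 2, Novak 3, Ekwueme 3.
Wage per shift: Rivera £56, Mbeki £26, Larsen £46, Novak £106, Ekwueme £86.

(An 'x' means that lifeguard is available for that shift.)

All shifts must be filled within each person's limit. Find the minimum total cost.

Feb 13 can only be covered by Mbeki, so that assignment is forced.
Picking the cheapest available lifeguard for each shift independently would cost £330, but that ignores the shift limits.
An optimal schedule: Feb 12→Rivera+Ekwueme, Feb 13→Mbeki, Feb 14→Rivera, Feb 15→Ekwueme+Novak, Feb 16→Larsen, Feb 17→Mbeki, Feb 18→Ekwueme, Feb 19→Larsen.
Total: 56 + 86 + 26 + 56 + 86 + 106 + 46 + 26 + 86 + 46 = £620.

£620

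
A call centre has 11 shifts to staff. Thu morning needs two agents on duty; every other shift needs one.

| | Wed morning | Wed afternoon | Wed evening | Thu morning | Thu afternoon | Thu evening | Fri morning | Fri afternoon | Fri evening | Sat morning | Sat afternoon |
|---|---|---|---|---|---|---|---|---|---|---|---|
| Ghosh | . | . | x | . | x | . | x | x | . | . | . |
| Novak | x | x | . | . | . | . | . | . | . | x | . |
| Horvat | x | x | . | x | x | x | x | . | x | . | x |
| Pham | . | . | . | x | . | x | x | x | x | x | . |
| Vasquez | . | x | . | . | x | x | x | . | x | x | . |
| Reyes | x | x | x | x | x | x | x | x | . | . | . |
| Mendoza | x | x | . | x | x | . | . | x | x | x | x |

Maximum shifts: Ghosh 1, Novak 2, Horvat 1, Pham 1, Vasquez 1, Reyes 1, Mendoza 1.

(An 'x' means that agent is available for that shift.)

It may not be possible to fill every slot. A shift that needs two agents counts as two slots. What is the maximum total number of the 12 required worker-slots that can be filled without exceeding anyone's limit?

Total capacity across all agents is 1+2+1+1+1+1+1 = 8, and 12 slots are needed, so at most 8 can be filled.
An assignment achieving 8: Wed morning→Novak, Wed evening→Ghosh, Thu morning→Pham+Reyes, Thu evening→Vasquez, Fri afternoon→Mendoza, Sat morning→Novak, Sat afternoon→Horvat.
Loads: Ghosh 1/1, Novak 2/2, Horvat 1/1, Pham 1/1, Vasquez 1/1, Reyes 1/1, Mendoza 1/1.

8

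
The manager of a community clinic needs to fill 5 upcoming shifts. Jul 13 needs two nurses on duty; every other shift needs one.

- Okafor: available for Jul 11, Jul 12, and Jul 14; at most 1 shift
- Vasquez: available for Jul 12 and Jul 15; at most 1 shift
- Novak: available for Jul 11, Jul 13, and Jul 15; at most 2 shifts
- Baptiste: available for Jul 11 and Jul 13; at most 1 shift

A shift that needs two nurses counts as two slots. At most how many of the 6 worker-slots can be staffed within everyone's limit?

5

Total capacity across all nurses is 1+1+2+1 = 5, and 6 slots are needed, so at most 5 can be filled.
An assignment achieving 5: Jul 12→Vasquez, Jul 13→Novak+Baptiste, Jul 14→Okafor, Jul 15→Novak.
Loads: Okafor 1/1, Vasquez 1/1, Novak 2/2, Baptiste 1/1.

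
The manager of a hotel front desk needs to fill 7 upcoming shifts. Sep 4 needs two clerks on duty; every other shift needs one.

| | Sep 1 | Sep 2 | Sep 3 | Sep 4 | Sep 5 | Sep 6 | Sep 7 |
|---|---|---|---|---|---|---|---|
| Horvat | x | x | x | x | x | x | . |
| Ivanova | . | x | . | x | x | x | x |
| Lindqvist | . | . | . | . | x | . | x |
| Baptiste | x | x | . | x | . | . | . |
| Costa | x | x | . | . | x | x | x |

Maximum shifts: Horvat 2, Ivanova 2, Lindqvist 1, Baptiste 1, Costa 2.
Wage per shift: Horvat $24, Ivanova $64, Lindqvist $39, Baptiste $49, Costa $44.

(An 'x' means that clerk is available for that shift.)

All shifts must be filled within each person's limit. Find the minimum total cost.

Sep 3 can only be covered by Horvat, so that assignment is forced.
Picking the cheapest available clerk for each shift independently would cost $232, but that ignores the shift limits.
An optimal schedule: Sep 1→Horvat, Sep 2→Costa, Sep 3→Horvat, Sep 4→Ivanova+Baptiste, Sep 5→Costa, Sep 6→Ivanova, Sep 7→Lindqvist.
Total: 24 + 44 + 24 + 64 + 49 + 44 + 64 + 39 = $352.

$352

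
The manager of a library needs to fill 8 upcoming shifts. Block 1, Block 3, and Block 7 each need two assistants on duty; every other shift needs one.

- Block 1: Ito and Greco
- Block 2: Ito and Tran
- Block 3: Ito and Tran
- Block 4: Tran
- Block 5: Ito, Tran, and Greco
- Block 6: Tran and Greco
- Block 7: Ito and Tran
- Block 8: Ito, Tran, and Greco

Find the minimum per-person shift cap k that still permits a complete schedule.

With 3 assistants and 11 worker-slots to fill, someone must work at least ⌈11/3⌉ = 4 shifts, so k ≥ 4.
k = 4 works: Block 1→Ito+Greco, Block 2→Ito, Block 3→Ito+Tran, Block 4→Tran, Block 5→Greco, Block 6→Tran, Block 7→Ito+Tran, Block 8→Greco.
Loads: Ito 4, Tran 4, Greco 3 — all ≤ 4.

4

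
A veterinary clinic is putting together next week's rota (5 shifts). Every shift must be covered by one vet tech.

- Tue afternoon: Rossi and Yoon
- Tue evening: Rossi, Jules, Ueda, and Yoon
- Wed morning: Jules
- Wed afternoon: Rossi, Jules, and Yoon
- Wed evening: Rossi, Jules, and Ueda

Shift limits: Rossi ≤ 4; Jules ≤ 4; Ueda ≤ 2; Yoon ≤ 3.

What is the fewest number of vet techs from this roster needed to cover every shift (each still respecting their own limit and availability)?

2

5 slots to fill and no one can take more than 4, so at least ⌈5/4⌉ = 2 vet techs are needed.
Rossi and Jules alone can cover everything: Tue afternoon→Rossi, Tue evening→Rossi, Wed morning→Jules, Wed afternoon→Rossi, Wed evening→Rossi.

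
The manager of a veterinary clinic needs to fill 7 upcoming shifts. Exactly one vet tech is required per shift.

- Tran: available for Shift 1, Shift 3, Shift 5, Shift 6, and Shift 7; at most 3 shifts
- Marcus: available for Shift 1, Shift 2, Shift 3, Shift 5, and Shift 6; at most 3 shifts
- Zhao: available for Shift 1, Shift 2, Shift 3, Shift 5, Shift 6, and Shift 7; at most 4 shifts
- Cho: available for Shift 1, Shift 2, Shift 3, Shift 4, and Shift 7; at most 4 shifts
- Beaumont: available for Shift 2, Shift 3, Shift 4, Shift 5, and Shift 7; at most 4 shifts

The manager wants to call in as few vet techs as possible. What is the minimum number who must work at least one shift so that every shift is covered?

7 slots to fill and no one can take more than 4, so at least ⌈7/4⌉ = 2 vet techs are needed.
Tran and Cho alone can cover everything: Shift 1→Tran, Shift 2→Cho, Shift 3→Cho, Shift 4→Cho, Shift 5→Tran, Shift 6→Tran, Shift 7→Cho.

2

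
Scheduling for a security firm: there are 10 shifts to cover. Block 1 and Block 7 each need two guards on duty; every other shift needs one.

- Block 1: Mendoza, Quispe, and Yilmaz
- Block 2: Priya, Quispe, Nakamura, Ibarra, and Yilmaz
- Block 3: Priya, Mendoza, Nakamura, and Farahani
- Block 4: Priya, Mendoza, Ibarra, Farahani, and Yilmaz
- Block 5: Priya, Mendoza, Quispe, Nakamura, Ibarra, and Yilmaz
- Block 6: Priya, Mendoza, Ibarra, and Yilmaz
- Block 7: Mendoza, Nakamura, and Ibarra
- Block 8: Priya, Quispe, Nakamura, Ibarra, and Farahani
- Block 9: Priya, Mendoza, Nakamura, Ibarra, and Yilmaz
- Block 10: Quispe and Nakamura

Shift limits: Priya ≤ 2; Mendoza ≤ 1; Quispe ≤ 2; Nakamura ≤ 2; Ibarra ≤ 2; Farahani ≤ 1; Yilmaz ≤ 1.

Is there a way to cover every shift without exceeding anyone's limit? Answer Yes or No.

Total capacity is 2+1+2+2+2+1+1 = 11 but 12 worker-slots are needed — infeasible.

No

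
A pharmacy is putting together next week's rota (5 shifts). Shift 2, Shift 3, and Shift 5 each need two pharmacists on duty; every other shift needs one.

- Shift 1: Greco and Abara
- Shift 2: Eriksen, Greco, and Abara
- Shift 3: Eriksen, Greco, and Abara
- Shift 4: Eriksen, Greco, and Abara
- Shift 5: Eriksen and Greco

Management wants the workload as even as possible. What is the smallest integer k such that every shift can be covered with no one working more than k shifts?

3

With 3 pharmacists and 8 worker-slots to fill, someone must work at least ⌈8/3⌉ = 3 shifts, so k ≥ 3.
k = 3 works: Shift 1→Greco, Shift 2→Eriksen+Greco, Shift 3→Eriksen+Abara, Shift 4→Abara, Shift 5→Eriksen+Greco.
Loads: Eriksen 3, Greco 3, Abara 2 — all ≤ 3.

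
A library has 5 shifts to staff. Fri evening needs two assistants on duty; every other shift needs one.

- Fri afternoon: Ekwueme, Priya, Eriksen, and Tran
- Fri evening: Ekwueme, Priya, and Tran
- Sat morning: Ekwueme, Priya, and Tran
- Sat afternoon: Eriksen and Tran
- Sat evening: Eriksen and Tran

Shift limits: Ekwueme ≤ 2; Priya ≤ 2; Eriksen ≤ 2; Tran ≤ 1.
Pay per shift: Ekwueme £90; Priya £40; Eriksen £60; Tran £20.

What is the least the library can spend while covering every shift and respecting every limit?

£310

Picking the cheapest available assistant for each shift independently would cost £140, but that ignores the shift limits.
An optimal schedule: Fri afternoon→Eriksen, Fri evening→Priya+Ekwueme, Sat morning→Priya, Sat afternoon→Tran, Sat evening→Eriksen.
Total: 60 + 40 + 90 + 40 + 20 + 60 = £310.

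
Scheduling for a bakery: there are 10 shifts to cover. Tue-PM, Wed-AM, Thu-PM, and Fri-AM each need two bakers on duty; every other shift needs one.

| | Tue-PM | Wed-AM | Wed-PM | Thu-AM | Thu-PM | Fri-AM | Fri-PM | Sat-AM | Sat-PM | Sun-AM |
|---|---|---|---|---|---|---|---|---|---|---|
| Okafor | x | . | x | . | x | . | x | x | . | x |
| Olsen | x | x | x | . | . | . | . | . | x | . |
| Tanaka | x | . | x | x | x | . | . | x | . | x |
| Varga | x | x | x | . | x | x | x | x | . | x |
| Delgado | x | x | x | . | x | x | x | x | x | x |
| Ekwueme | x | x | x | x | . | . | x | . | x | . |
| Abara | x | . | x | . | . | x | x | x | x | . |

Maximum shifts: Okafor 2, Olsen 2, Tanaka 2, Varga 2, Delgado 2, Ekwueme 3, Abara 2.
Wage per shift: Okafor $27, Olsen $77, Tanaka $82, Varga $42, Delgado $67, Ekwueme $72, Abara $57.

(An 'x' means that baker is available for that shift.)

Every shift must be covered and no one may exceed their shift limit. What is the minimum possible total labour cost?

$838

Picking the cheapest available baker for each shift independently would cost $583, but that ignores the shift limits.
An optimal schedule: Tue-PM→Ekwueme+Olsen, Wed-AM→Delgado+Ekwueme, Wed-PM→Olsen, Thu-AM→Ekwueme, Thu-PM→Delgado+Tanaka, Fri-AM→Varga+Abara, Fri-PM→Okafor, Sat-AM→Varga, Sat-PM→Abara, Sun-AM→Okafor.
Total: 72 + 77 + 67 + 72 + 77 + 72 + 67 + 82 + 42 + 57 + 27 + 42 + 57 + 27 = $838.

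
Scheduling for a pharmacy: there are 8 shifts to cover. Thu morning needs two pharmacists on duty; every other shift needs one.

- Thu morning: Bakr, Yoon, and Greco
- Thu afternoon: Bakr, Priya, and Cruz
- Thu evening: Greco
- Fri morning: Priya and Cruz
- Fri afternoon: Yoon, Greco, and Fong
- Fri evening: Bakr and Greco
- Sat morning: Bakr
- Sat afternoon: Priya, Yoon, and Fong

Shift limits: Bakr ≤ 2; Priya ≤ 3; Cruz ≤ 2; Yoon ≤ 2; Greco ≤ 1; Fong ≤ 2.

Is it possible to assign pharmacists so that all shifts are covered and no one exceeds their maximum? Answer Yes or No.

Total capacity is 12 and 9 slots are needed, so capacity alone doesn't rule it out.
Shifts {Thu morning, Thu evening, Fri evening, Sat morning} need 5 worker-slots in total, but the pharmacists available for any of those shifts (Bakr, Yoon, and Greco) can supply at most 4 among them. So no valid schedule exists.

No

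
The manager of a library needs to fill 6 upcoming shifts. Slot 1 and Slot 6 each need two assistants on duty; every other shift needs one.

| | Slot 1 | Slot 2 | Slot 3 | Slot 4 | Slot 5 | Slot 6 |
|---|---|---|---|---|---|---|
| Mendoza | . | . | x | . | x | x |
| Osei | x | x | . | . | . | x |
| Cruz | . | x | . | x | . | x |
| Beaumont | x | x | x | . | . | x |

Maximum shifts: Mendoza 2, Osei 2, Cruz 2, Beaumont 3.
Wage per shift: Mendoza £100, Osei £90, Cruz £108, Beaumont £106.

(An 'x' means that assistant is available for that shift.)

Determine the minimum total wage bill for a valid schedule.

£806

Slot 1 can only be covered by Osei and Beaumont, so that assignment is forced.
Slot 4 can only be covered by Cruz, so that assignment is forced.
Slot 5 can only be covered by Mendoza, so that assignment is forced.
Picking the cheapest available assistant for each shift independently would cost £784, but that ignores the shift limits.
An optimal schedule: Slot 1→Osei+Beaumont, Slot 2→Beaumont, Slot 3→Mendoza, Slot 4→Cruz, Slot 5→Mendoza, Slot 6→Osei+Beaumont.
Total: 90 + 106 + 106 + 100 + 108 + 100 + 90 + 106 = £806.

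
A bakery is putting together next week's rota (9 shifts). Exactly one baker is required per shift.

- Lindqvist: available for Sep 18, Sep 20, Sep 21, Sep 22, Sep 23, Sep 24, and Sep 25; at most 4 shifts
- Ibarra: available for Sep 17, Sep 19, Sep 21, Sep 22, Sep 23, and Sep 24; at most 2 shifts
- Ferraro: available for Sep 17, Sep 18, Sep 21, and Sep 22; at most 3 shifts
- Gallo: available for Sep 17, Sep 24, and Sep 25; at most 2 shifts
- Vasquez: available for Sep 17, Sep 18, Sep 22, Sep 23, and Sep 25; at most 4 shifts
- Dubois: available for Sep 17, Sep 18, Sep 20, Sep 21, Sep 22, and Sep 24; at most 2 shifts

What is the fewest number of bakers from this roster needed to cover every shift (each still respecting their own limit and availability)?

9 slots to fill and no one can take more than 4, so at least ⌈9/4⌉ = 3 bakers are needed.
Lindqvist, Ibarra, and Ferraro alone can cover everything: Sep 17→Ibarra, Sep 18→Ferraro, Sep 19→Ibarra, Sep 20→Lindqvist, Sep 21→Ferraro, Sep 22→Ferraro, Sep 23→Lindqvist, Sep 24→Lindqvist, Sep 25→Lindqvist.

3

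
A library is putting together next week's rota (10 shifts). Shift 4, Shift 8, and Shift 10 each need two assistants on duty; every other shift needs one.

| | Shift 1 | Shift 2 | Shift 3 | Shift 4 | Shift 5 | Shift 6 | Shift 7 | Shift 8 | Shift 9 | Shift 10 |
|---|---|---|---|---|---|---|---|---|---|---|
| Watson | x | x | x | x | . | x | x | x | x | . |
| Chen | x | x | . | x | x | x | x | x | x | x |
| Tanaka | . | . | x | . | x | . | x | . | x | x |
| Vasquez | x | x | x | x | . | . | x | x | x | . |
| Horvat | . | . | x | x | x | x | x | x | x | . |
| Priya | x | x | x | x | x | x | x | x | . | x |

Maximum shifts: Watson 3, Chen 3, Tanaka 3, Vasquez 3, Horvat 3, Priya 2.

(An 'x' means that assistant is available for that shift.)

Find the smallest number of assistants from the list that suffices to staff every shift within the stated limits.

5

13 slots to fill and no one can take more than 3, so at least ⌈13/3⌉ = 5 assistants are needed.
Watson, Chen, Tanaka, Vasquez, and Horvat alone can cover everything: Shift 1→Watson, Shift 2→Watson, Shift 3→Tanaka, Shift 4→Vasquez+Horvat, Shift 5→Chen, Shift 6→Watson, Shift 7→Chen, Shift 8→Vasquez+Horvat, Shift 9→Tanaka, Shift 10→Chen+Tanaka.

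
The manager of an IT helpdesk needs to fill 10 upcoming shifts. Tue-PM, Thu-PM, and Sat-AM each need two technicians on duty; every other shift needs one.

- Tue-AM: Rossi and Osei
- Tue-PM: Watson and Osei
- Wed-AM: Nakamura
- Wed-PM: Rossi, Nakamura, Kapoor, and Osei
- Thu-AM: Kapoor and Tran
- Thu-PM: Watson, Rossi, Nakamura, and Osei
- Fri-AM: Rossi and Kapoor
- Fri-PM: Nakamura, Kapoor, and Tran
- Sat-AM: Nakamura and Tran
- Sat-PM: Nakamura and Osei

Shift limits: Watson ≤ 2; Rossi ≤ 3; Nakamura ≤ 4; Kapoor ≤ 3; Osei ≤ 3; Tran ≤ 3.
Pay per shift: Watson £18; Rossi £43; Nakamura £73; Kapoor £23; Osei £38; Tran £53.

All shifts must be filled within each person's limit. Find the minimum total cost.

Tue-PM can only be covered by Watson and Osei, so that assignment is forced.
Wed-AM can only be covered by Nakamura, so that assignment is forced.
Sat-AM can only be covered by Nakamura and Tran, so that assignment is forced.
Picking the cheapest available technician for each shift independently would cost £479, but that ignores the shift limits.
An optimal schedule: Tue-AM→Osei, Tue-PM→Watson+Osei, Wed-AM→Nakamura, Wed-PM→Rossi, Thu-AM→Kapoor, Thu-PM→Watson+Rossi, Fri-AM→Kapoor, Fri-PM→Kapoor, Sat-AM→Tran+Nakamura, Sat-PM→Osei.
Total: 38 + 18 + 38 + 73 + 43 + 23 + 18 + 43 + 23 + 23 + 53 + 73 + 38 = £504.

£504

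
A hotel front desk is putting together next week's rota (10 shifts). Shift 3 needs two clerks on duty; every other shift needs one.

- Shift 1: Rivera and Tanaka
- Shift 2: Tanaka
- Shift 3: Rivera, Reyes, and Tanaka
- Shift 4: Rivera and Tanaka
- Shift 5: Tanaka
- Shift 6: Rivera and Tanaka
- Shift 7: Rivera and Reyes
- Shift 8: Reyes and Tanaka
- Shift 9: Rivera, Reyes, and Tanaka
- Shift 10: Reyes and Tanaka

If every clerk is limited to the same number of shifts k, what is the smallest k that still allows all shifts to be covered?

4

With 3 clerks and 11 worker-slots to fill, someone must work at least ⌈11/3⌉ = 4 shifts, so k ≥ 4.
k = 4 works: Shift 1→Rivera, Shift 2→Tanaka, Shift 3→Reyes+Tanaka, Shift 4→Rivera, Shift 5→Tanaka, Shift 6→Rivera, Shift 7→Rivera, Shift 8→Reyes, Shift 9→Reyes, Shift 10→Reyes.
Loads: Rivera 4, Reyes 4, Tanaka 3 — all ≤ 4.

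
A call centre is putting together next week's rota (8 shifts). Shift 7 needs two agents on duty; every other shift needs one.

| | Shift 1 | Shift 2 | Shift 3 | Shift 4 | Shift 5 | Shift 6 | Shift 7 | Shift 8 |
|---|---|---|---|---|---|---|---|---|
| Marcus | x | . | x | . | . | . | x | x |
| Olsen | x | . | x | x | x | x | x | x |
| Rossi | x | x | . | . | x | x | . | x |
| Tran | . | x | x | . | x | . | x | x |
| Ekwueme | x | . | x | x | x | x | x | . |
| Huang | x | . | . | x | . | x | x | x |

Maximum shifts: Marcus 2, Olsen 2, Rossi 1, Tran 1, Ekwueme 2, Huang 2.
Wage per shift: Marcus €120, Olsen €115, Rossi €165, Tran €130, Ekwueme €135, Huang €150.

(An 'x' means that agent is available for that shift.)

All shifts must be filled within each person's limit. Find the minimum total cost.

Picking the cheapest available agent for each shift independently would cost €1055, but that ignores the shift limits.
An optimal schedule: Shift 1→Marcus, Shift 2→Tran, Shift 3→Olsen, Shift 4→Olsen, Shift 5→Ekwueme, Shift 6→Ekwueme, Shift 7→Marcus+Huang, Shift 8→Huang.
Total: 120 + 130 + 115 + 115 + 135 + 135 + 120 + 150 + 150 = €1170.

€1170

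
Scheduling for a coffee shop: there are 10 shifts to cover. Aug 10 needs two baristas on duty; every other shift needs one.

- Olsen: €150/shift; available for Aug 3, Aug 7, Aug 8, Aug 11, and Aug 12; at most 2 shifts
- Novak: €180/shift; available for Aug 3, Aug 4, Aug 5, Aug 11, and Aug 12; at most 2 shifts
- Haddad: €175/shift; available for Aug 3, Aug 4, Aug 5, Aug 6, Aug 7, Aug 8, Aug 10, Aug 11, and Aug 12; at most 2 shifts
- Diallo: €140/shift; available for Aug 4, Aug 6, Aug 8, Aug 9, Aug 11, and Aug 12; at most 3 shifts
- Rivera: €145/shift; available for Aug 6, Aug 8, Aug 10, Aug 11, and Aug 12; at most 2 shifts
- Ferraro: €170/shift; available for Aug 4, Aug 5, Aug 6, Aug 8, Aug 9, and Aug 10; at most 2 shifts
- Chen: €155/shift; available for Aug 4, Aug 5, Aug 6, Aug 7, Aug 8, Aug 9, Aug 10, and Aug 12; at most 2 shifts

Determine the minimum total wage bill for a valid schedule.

€1660

Picking the cheapest available barista for each shift independently would cost €1595, but that ignores the shift limits.
An optimal schedule: Aug 3→Olsen, Aug 4→Diallo, Aug 5→Chen, Aug 6→Diallo, Aug 7→Olsen, Aug 8→Ferraro, Aug 9→Diallo, Aug 10→Rivera+Ferraro, Aug 11→Rivera, Aug 12→Chen.
Total: 150 + 140 + 155 + 140 + 150 + 170 + 140 + 145 + 170 + 145 + 155 = €1660.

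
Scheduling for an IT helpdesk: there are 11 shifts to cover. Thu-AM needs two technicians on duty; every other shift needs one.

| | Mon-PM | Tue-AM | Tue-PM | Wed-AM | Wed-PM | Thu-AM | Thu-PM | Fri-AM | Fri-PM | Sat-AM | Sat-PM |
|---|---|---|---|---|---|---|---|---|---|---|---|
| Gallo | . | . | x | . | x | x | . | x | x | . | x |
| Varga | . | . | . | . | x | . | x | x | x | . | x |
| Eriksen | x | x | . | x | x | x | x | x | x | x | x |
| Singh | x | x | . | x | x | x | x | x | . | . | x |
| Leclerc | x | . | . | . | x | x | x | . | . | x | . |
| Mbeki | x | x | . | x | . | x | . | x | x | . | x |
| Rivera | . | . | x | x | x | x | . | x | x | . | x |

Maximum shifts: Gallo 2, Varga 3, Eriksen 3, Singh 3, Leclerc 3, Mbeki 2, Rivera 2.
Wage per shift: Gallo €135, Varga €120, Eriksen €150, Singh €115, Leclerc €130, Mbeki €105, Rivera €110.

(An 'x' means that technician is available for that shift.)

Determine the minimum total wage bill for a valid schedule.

€1395

Picking the cheapest available technician for each shift independently would cost €1310, but that ignores the shift limits.
An optimal schedule: Mon-PM→Mbeki, Tue-AM→Mbeki, Tue-PM→Rivera, Wed-AM→Rivera, Wed-PM→Singh, Thu-AM→Singh+Leclerc, Thu-PM→Singh, Fri-AM→Varga, Fri-PM→Varga, Sat-AM→Leclerc, Sat-PM→Varga.
Total: 105 + 105 + 110 + 110 + 115 + 115 + 130 + 115 + 120 + 120 + 130 + 120 = €1395.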